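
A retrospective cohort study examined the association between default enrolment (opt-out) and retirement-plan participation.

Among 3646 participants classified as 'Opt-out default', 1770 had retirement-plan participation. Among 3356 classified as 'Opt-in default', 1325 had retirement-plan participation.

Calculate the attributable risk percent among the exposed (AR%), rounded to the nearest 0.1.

From the description: a = 1770, b = 1876, c = 1325, d = 2031.
Risk in exposed = 1770/3646 = 0.48546; risk in unexposed = 1325/3356 = 0.39482.
RR = 0.48546/0.39482 = 1.22960
AR% = (RR − 1)/RR × 100 = (1.22960 − 1)/1.22960 × 100 = 18.6725%

18.7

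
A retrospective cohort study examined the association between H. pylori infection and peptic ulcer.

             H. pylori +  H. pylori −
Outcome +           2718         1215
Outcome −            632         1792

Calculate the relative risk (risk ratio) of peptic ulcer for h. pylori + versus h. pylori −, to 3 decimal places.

Reading the table with exposure as columns: a = 2718 (H. pylori +, case), b = 632 (H. pylori +, non-case), c = 1215 (H. pylori −, case), d = 1792.
Risk in exposed = 2718/3350 = 0.81134; risk in unexposed = 1215/3007 = 0.40406.
RR = 0.81134 / 0.40406 = 2.00799
The risk among the exposed is 2.01 times that among the unexposed.

2.008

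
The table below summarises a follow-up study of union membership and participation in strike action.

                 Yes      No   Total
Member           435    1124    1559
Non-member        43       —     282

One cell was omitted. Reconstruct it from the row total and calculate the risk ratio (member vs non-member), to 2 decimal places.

1.83

The missing cell is in the unexposed row: 282 − 43 = 239.
So a = 435, b = 1124, c = 43, d = 239.
RR = [a/(a+b)] / [c/(c+d)] = (435/1559) / (43/282) = 0.27903/0.15248 = 1.82988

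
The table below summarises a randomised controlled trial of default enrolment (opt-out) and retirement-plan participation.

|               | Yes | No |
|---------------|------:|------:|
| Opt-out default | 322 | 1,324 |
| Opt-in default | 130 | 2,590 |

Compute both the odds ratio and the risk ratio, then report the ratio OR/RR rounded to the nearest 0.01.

Cells: a = 322, b = 1324, c = 130, d = 2590.
OR = (322·2590)/(1324·130) = 833980/172120 = 4.84534
Risk in exposed = 322/1646 = 0.19563; risk in unexposed = 130/2720 = 0.04779; RR = 4.09309
OR/RR = 4.84534 / 4.09309 = 1.18378
The outcome is not rare, so the OR lies further from 1 than the RR.

1.18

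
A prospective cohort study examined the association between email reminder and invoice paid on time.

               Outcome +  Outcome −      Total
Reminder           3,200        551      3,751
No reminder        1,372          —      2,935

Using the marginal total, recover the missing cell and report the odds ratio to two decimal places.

6.62

The missing cell is in the unexposed row: 2935 − 1372 = 1563.
So a = 3200, b = 551, c = 1372, d = 1563.
OR = (a·d)/(b·c) = (3200 × 1563) / (551 × 1372) = 5001600 / 755972 = 6.61612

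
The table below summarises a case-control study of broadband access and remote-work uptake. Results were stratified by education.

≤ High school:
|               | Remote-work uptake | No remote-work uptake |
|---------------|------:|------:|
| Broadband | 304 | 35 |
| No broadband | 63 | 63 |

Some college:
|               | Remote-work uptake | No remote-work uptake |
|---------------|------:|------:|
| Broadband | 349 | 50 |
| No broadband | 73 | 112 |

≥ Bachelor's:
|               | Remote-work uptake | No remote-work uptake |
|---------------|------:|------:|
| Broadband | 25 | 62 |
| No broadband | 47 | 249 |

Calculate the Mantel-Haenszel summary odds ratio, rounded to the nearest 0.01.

6.69

OR_MH = Σ(aᵢdᵢ/nᵢ) / Σ(bᵢcᵢ/nᵢ), where nᵢ is the stratum total.
Stratum 1 (≤ High school): n = 465; a·d/n = 304·63/465 = 41.1871; b·c/n = 35·63/465 = 4.7419
Stratum 2 (Some college): n = 584; a·d/n = 349·112/584 = 66.9315; b·c/n = 50·73/584 = 6.2500
Stratum 3 (≥ Bachelor's): n = 383; a·d/n = 25·249/383 = 16.2533; b·c/n = 62·47/383 = 7.6084
OR_MH = (41.1871 + 66.9315 + 16.2533) / (4.7419 + 6.2500 + 7.6084) = 124.3719 / 18.6003 = 6.68656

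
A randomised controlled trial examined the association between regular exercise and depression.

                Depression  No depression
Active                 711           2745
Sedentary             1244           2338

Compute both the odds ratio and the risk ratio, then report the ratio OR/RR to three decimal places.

Cells: a = 711, b = 2745, c = 1244, d = 2338.
OR = (711·2338)/(2745·1244) = 1662318/3414780 = 0.48680
Risk in exposed = 711/3456 = 0.20573; risk in unexposed = 1244/3582 = 0.34729; RR = 0.59238
OR/RR = 0.48680 / 0.59238 = 0.82177
The outcome is not rare, so the OR lies further from 1 than the RR.

0.822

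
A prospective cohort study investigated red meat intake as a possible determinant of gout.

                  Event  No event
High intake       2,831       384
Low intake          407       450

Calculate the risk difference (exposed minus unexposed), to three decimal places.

Cells: a = 2831, b = 384, c = 407, d = 450.
Risk in exposed = 2831/3215 = 0.880560; risk in unexposed = 407/857 = 0.474912.
Risk difference = 0.880560 − 0.474912 = 0.405647

0.406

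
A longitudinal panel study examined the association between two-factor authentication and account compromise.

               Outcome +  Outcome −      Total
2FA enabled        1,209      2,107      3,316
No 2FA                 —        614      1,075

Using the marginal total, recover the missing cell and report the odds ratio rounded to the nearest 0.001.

The missing cell is in the unexposed row: 1075 − 614 = 461.
So a = 1209, b = 2107, c = 461, d = 614.
OR = (a·d)/(b·c) = (1209 × 614) / (2107 × 461) = 742326 / 971327 = 0.76424

0.764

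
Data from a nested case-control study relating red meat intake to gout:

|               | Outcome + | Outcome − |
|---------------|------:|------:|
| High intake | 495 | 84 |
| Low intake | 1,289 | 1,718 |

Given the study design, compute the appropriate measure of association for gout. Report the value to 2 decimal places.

7.85

Cells: a = 495, b = 84, c = 1289, d = 1718.
This is a nested case-control study: participants were sampled on outcome status, so risks in the source population cannot be estimated directly — relative risk is not valid here. The odds ratio is the appropriate measure.
OR = (a·d)/(b·c) = (495 × 1718) / (84 × 1289) = 850410 / 108276 = 7.85410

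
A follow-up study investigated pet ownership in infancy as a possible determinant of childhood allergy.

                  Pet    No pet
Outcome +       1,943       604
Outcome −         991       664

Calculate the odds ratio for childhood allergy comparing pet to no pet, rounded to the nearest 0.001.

Reading the table with exposure as columns: a = 1943 (Pet, case), b = 991 (Pet, non-case), c = 604 (No pet, case), d = 664.
OR = (a·d)/(b·c) = (1943 × 664) / (991 × 604) = 1290152 / 598564 = 2.15541
The odds of childhood allergy are about 2.16 times as high in the pet group.

2.155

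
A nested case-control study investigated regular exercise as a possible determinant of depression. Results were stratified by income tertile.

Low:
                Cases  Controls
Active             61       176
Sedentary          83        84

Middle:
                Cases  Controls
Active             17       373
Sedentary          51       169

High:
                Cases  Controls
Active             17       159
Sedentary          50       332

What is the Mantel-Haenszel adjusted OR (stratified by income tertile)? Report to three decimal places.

0.337

OR_MH = Σ(aᵢdᵢ/nᵢ) / Σ(bᵢcᵢ/nᵢ), where nᵢ is the stratum total.
Stratum 1 (Low): n = 404; a·d/n = 61·84/404 = 12.6832; b·c/n = 176·83/404 = 36.1584
Stratum 2 (Middle): n = 610; a·d/n = 17·169/610 = 4.7098; b·c/n = 373·51/610 = 31.1852
Stratum 3 (High): n = 558; a·d/n = 17·332/558 = 10.1147; b·c/n = 159·50/558 = 14.2473
OR_MH = (12.6832 + 4.7098 + 10.1147) / (36.1584 + 31.1852 + 14.2473) = 27.5077 / 81.5910 = 0.33714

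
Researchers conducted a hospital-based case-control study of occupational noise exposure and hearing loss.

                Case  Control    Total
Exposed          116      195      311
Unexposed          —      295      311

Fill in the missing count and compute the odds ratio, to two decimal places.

10.97

The missing cell is in the unexposed row: 311 − 295 = 16.
So a = 116, b = 195, c = 16, d = 295.
OR = (a·d)/(b·c) = (116 × 295) / (195 × 16) = 34220 / 3120 = 10.96795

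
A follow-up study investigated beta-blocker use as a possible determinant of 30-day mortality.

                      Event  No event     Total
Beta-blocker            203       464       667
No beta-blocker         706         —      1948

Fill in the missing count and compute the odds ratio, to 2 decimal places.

The missing cell is in the unexposed row: 1948 − 706 = 1242.
So a = 203, b = 464, c = 706, d = 1242.
OR = (a·d)/(b·c) = (203 × 1242) / (464 × 706) = 252126 / 327584 = 0.76965

0.77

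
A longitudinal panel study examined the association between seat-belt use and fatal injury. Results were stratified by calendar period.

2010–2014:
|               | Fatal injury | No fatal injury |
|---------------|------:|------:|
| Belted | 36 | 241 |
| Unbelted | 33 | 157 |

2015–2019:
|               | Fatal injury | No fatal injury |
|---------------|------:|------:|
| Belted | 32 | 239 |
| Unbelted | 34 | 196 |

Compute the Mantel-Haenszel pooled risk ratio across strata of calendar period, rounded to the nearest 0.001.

RR_MH = Σ(aᵢ·n₀ᵢ/nᵢ) / Σ(cᵢ·n₁ᵢ/nᵢ), with n₁ᵢ = aᵢ+bᵢ (exposed), n₀ᵢ = cᵢ+dᵢ (unexposed), nᵢ = n₁ᵢ+n₀ᵢ.
Stratum 1 (2010–2014): n₁ = 277, n₀ = 190, n = 467; a·n₀/n = 36·190/467 = 14.6467; c·n₁/n = 33·277/467 = 19.5739
Stratum 2 (2015–2019): n₁ = 271, n₀ = 230, n = 501; a·n₀/n = 32·230/501 = 14.6906; c·n₁/n = 34·271/501 = 18.3912
RR_MH = (14.6467 + 14.6906) / (19.5739 + 18.3912) = 29.3373 / 37.9651 = 0.77274

0.773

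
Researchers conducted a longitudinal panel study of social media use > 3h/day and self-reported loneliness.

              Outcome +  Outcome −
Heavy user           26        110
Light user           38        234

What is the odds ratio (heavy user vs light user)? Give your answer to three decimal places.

1.456

Cells: a = 26, b = 110, c = 38, d = 234.
OR = (a·d)/(b·c) = (26 × 234) / (110 × 38) = 6084 / 4180 = 1.45550
The odds of self-reported loneliness are about 1.46 times as high in the heavy user group.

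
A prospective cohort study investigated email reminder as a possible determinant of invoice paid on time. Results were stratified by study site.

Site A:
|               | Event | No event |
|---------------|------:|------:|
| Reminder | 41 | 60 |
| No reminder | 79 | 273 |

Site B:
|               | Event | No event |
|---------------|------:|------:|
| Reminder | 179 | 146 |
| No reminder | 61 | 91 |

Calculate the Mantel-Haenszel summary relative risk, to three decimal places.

1.502

RR_MH = Σ(aᵢ·n₀ᵢ/nᵢ) / Σ(cᵢ·n₁ᵢ/nᵢ), with n₁ᵢ = aᵢ+bᵢ (exposed), n₀ᵢ = cᵢ+dᵢ (unexposed), nᵢ = n₁ᵢ+n₀ᵢ.
Stratum 1 (Site A): n₁ = 101, n₀ = 352, n = 453; a·n₀/n = 41·352/453 = 31.8587; c·n₁/n = 79·101/453 = 17.6137
Stratum 2 (Site B): n₁ = 325, n₀ = 152, n = 477; a·n₀/n = 179·152/477 = 57.0398; c·n₁/n = 61·325/477 = 41.5618
RR_MH = (31.8587 + 57.0398) / (17.6137 + 41.5618) = 88.8986 / 59.1755 = 1.50229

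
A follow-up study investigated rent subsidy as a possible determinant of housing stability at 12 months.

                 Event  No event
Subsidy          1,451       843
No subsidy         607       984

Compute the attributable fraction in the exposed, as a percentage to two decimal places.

Cells: a = 1451, b = 843, c = 607, d = 984.
Risk in exposed = 1451/2294 = 0.63252; risk in unexposed = 607/1591 = 0.38152.
RR = 0.63252/0.38152 = 1.65789
AR% = (RR − 1)/RR × 100 = (1.65789 − 1)/1.65789 × 100 = 39.6823%

39.68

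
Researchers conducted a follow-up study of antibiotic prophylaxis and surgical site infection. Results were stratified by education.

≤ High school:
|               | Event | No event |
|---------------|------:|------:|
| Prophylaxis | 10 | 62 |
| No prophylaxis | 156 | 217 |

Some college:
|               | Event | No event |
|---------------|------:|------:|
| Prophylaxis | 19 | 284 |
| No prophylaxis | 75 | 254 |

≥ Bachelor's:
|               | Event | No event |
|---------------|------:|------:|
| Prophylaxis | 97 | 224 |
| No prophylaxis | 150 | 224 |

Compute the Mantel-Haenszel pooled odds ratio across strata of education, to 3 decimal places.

OR_MH = Σ(aᵢdᵢ/nᵢ) / Σ(bᵢcᵢ/nᵢ), where nᵢ is the stratum total.
Stratum 1 (≤ High school): n = 445; a·d/n = 10·217/445 = 4.8764; b·c/n = 62·156/445 = 21.7348
Stratum 2 (Some college): n = 632; a·d/n = 19·254/632 = 7.6361; b·c/n = 284·75/632 = 33.7025
Stratum 3 (≥ Bachelor's): n = 695; a·d/n = 97·224/695 = 31.2633; b·c/n = 224·150/695 = 48.3453
OR_MH = (4.8764 + 7.6361 + 31.2633) / (21.7348 + 33.7025 + 48.3453) = 43.7758 / 103.7827 = 0.42180

0.422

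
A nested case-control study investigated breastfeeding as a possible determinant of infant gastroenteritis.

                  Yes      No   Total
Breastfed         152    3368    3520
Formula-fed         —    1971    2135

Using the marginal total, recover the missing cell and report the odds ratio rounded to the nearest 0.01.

The missing cell is in the unexposed row: 2135 − 1971 = 164.
So a = 152, b = 3368, c = 164, d = 1971.
OR = (a·d)/(b·c) = (152 × 1971) / (3368 × 164) = 299592 / 552352 = 0.54239

0.54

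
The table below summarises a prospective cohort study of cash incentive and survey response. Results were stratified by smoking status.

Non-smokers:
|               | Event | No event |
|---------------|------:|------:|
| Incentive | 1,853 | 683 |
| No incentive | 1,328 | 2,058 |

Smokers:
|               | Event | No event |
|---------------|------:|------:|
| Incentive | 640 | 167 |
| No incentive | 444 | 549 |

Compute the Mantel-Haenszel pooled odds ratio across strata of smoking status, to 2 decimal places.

OR_MH = Σ(aᵢdᵢ/nᵢ) / Σ(bᵢcᵢ/nᵢ), where nᵢ is the stratum total.
Stratum 1 (Non-smokers): n = 5922; a·d/n = 1853·2058/5922 = 643.9504; b·c/n = 683·1328/5922 = 153.1618
Stratum 2 (Smokers): n = 1800; a·d/n = 640·549/1800 = 195.2000; b·c/n = 167·444/1800 = 41.1933
OR_MH = (643.9504 + 195.2000) / (153.1618 + 41.1933) = 839.1504 / 194.3551 = 4.31761

4.32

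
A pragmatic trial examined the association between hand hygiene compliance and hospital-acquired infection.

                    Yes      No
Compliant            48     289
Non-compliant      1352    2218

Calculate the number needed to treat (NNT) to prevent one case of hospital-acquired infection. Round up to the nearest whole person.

5

Risk in treated group = 48/337 = 0.14243; risk in control = 1352/3570 = 0.37871.
Absolute risk reduction = 0.37871 − 0.14243 = 0.23628
NNT = 1 / ARR = 1 / 0.23628 = 4.232 → round up → 5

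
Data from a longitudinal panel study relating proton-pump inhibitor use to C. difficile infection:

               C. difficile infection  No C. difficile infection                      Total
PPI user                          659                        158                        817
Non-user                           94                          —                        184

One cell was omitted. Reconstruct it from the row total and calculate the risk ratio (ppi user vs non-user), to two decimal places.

The missing cell is in the unexposed row: 184 − 94 = 90.
So a = 659, b = 158, c = 94, d = 90.
RR = [a/(a+b)] / [c/(c+d)] = (659/817) / (94/184) = 0.80661/0.51087 = 1.57890

1.58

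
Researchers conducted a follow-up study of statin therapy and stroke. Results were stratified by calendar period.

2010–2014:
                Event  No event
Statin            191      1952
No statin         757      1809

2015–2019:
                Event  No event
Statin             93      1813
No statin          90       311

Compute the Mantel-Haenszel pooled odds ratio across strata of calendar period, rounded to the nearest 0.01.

0.22

OR_MH = Σ(aᵢdᵢ/nᵢ) / Σ(bᵢcᵢ/nᵢ), where nᵢ is the stratum total.
Stratum 1 (2010–2014): n = 4709; a·d/n = 191·1809/4709 = 73.3742; b·c/n = 1952·757/4709 = 313.7957
Stratum 2 (2015–2019): n = 2307; a·d/n = 93·311/2307 = 12.5371; b·c/n = 1813·90/2307 = 70.7282
OR_MH = (73.3742 + 12.5371) / (313.7957 + 70.7282) = 85.9112 / 384.5239 = 0.22342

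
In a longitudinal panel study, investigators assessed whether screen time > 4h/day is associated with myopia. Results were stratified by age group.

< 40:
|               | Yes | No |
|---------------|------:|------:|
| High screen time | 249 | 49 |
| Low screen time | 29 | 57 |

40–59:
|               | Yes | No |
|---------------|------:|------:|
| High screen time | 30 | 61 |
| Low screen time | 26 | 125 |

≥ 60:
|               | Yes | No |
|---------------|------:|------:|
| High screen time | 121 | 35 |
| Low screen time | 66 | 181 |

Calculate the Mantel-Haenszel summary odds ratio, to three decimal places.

6.681

OR_MH = Σ(aᵢdᵢ/nᵢ) / Σ(bᵢcᵢ/nᵢ), where nᵢ is the stratum total.
Stratum 1 (< 40): n = 384; a·d/n = 249·57/384 = 36.9609; b·c/n = 49·29/384 = 3.7005
Stratum 2 (40–59): n = 242; a·d/n = 30·125/242 = 15.4959; b·c/n = 61·26/242 = 6.5537
Stratum 3 (≥ 60): n = 403; a·d/n = 121·181/403 = 54.3449; b·c/n = 35·66/403 = 5.7320
OR_MH = (36.9609 + 15.4959 + 54.3449) / (3.7005 + 6.5537 + 5.7320) = 106.8017 / 15.9862 = 6.68085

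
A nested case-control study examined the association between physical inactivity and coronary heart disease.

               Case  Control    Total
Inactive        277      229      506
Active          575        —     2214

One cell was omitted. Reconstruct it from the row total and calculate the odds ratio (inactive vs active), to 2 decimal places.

The missing cell is in the unexposed row: 2214 − 575 = 1639.
So a = 277, b = 229, c = 575, d = 1639.
OR = (a·d)/(b·c) = (277 × 1639) / (229 × 575) = 454003 / 131675 = 3.44791

3.45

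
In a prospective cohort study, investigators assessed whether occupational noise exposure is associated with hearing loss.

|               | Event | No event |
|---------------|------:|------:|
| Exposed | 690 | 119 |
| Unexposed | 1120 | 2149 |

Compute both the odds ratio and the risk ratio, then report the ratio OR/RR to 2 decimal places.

4.47

Cells: a = 690, b = 119, c = 1120, d = 2149.
OR = (690·2149)/(119·1120) = 1482810/133280 = 11.12553
Risk in exposed = 690/809 = 0.85290; risk in unexposed = 1120/3269 = 0.34261; RR = 2.48942
OR/RR = 11.12553 / 2.48942 = 4.46913
The outcome is not rare, so the OR lies further from 1 than the RR.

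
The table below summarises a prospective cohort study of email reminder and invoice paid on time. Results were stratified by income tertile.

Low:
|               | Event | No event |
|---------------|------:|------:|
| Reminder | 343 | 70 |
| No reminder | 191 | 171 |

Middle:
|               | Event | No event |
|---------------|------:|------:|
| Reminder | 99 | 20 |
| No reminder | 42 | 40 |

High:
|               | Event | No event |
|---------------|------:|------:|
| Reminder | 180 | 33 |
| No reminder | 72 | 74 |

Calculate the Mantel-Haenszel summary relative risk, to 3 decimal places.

RR_MH = Σ(aᵢ·n₀ᵢ/nᵢ) / Σ(cᵢ·n₁ᵢ/nᵢ), with n₁ᵢ = aᵢ+bᵢ (exposed), n₀ᵢ = cᵢ+dᵢ (unexposed), nᵢ = n₁ᵢ+n₀ᵢ.
Stratum 1 (Low): n₁ = 413, n₀ = 362, n = 775; a·n₀/n = 343·362/775 = 160.2142; c·n₁/n = 191·413/775 = 101.7845
Stratum 2 (Middle): n₁ = 119, n₀ = 82, n = 201; a·n₀/n = 99·82/201 = 40.3881; c·n₁/n = 42·119/201 = 24.8657
Stratum 3 (High): n₁ = 213, n₀ = 146, n = 359; a·n₀/n = 180·146/359 = 73.2033; c·n₁/n = 72·213/359 = 42.7187
RR_MH = (160.2142 + 40.3881 + 73.2033) / (101.7845 + 24.8657 + 42.7187) = 273.8056 / 169.3689 = 1.61662

1.617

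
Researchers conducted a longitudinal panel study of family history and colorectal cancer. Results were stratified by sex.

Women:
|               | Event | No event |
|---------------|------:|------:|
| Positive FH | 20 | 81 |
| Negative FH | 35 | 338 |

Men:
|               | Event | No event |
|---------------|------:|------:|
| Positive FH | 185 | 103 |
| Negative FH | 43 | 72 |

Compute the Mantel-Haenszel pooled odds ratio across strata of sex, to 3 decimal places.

OR_MH = Σ(aᵢdᵢ/nᵢ) / Σ(bᵢcᵢ/nᵢ), where nᵢ is the stratum total.
Stratum 1 (Women): n = 474; a·d/n = 20·338/474 = 14.2616; b·c/n = 81·35/474 = 5.9810
Stratum 2 (Men): n = 403; a·d/n = 185·72/403 = 33.0521; b·c/n = 103·43/403 = 10.9901
OR_MH = (14.2616 + 33.0521) / (5.9810 + 10.9901) = 47.3137 / 16.9711 = 2.78790

2.788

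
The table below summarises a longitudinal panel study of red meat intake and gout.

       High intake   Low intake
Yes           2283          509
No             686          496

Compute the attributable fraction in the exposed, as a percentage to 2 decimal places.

34.13

Reading the table with exposure as columns: a = 2283 (High intake, case), b = 686 (High intake, non-case), c = 509 (Low intake, case), d = 496.
Risk in exposed = 2283/2969 = 0.76895; risk in unexposed = 509/1005 = 0.50647.
RR = 0.76895/0.50647 = 1.51825
AR% = (RR − 1)/RR × 100 = (1.51825 − 1)/1.51825 × 100 = 34.1348%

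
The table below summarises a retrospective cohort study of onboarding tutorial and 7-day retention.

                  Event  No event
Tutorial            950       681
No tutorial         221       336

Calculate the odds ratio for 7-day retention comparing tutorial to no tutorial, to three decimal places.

Cells: a = 950, b = 681, c = 221, d = 336.
OR = (a·d)/(b·c) = (950 × 336) / (681 × 221) = 319200 / 150501 = 2.12092
The odds of 7-day retention are about 2.12 times as high in the tutorial group.

2.121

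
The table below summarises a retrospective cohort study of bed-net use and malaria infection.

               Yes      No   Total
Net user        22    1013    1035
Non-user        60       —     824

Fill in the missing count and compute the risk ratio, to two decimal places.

0.29

The missing cell is in the unexposed row: 824 − 60 = 764.
So a = 22, b = 1013, c = 60, d = 764.
RR = [a/(a+b)] / [c/(c+d)] = (22/1035) / (60/824) = 0.02126/0.07282 = 0.29192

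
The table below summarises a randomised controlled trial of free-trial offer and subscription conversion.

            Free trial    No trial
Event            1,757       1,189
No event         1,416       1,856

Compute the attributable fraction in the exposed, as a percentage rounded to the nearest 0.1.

29.5

Reading the table with exposure as columns: a = 1757 (Free trial, case), b = 1416 (Free trial, non-case), c = 1189 (No trial, case), d = 1856.
Risk in exposed = 1757/3173 = 0.55373; risk in unexposed = 1189/3045 = 0.39048.
RR = 0.55373/0.39048 = 1.41810
AR% = (RR − 1)/RR × 100 = (1.41810 − 1)/1.41810 × 100 = 29.4832%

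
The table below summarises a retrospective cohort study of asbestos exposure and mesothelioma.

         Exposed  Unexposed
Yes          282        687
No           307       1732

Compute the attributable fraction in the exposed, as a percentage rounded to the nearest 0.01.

Reading the table with exposure as columns: a = 282 (Exposed, case), b = 307 (Exposed, non-case), c = 687 (Unexposed, case), d = 1732.
Risk in exposed = 282/589 = 0.47878; risk in unexposed = 687/2419 = 0.28400.
RR = 0.47878/0.28400 = 1.68583
AR% = (RR − 1)/RR × 100 = (1.68583 − 1)/1.68583 × 100 = 40.6819%

40.68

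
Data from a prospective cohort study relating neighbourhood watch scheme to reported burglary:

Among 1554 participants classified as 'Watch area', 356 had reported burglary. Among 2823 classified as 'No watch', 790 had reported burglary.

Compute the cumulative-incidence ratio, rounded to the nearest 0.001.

0.819

From the description: a = 356, b = 1198, c = 790, d = 2033.
Risk in exposed = 356/1554 = 0.22909; risk in unexposed = 790/2823 = 0.27984.
RR = 0.22909 / 0.27984 = 0.81862
The risk is 18% lower among the exposed than among the unexposed.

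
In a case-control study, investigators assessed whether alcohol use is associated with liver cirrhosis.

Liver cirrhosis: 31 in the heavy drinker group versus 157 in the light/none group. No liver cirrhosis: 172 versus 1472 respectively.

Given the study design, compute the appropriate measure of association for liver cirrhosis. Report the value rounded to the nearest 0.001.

1.690

From the description: a = 31, b = 172, c = 157, d = 1472.
This is a case-control study: participants were sampled on outcome status, so risks in the source population cannot be estimated directly — relative risk is not valid here. The odds ratio is the appropriate measure.
OR = (a·d)/(b·c) = (31 × 1472) / (172 × 157) = 45632 / 27004 = 1.68982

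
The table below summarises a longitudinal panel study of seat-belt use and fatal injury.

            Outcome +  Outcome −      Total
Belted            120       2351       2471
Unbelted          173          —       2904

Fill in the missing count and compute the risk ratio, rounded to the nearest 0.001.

The missing cell is in the unexposed row: 2904 − 173 = 2731.
So a = 120, b = 2351, c = 173, d = 2731.
RR = [a/(a+b)] / [c/(c+d)] = (120/2471) / (173/2904) = 0.04856/0.05957 = 0.81519

0.815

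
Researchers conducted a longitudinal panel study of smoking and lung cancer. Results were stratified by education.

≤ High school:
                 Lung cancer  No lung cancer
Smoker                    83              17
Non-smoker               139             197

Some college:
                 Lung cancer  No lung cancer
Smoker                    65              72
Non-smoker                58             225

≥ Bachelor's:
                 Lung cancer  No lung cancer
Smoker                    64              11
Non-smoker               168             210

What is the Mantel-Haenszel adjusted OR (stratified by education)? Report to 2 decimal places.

OR_MH = Σ(aᵢdᵢ/nᵢ) / Σ(bᵢcᵢ/nᵢ), where nᵢ is the stratum total.
Stratum 1 (≤ High school): n = 436; a·d/n = 83·197/436 = 37.5023; b·c/n = 17·139/436 = 5.4197
Stratum 2 (Some college): n = 420; a·d/n = 65·225/420 = 34.8214; b·c/n = 72·58/420 = 9.9429
Stratum 3 (≥ Bachelor's): n = 453; a·d/n = 64·210/453 = 29.6689; b·c/n = 11·168/453 = 4.0795
OR_MH = (37.5023 + 34.8214 + 29.6689) / (5.4197 + 9.9429 + 4.0795) = 101.9926 / 19.4421 = 5.24598

5.25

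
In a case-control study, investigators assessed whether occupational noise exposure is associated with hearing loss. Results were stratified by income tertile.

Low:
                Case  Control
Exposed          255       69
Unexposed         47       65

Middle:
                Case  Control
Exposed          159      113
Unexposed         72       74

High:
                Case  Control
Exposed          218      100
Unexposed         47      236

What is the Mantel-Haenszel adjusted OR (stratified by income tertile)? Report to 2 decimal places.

4.37

OR_MH = Σ(aᵢdᵢ/nᵢ) / Σ(bᵢcᵢ/nᵢ), where nᵢ is the stratum total.
Stratum 1 (Low): n = 436; a·d/n = 255·65/436 = 38.0161; b·c/n = 69·47/436 = 7.4381
Stratum 2 (Middle): n = 418; a·d/n = 159·74/418 = 28.1483; b·c/n = 113·72/418 = 19.4641
Stratum 3 (High): n = 601; a·d/n = 218·236/601 = 85.6040; b·c/n = 100·47/601 = 7.8203
OR_MH = (38.0161 + 28.1483 + 85.6040) / (7.4381 + 19.4641 + 7.8203) = 151.7684 / 34.7225 = 4.37090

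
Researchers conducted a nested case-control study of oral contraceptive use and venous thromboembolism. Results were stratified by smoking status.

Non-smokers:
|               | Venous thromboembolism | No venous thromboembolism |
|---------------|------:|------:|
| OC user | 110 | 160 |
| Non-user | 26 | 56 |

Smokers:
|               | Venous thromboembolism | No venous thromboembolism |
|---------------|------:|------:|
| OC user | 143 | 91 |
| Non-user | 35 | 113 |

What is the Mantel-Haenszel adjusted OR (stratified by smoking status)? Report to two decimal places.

OR_MH = Σ(aᵢdᵢ/nᵢ) / Σ(bᵢcᵢ/nᵢ), where nᵢ is the stratum total.
Stratum 1 (Non-smokers): n = 352; a·d/n = 110·56/352 = 17.5000; b·c/n = 160·26/352 = 11.8182
Stratum 2 (Smokers): n = 382; a·d/n = 143·113/382 = 42.3010; b·c/n = 91·35/382 = 8.3377
OR_MH = (17.5000 + 42.3010) / (11.8182 + 8.3377) = 59.8010 / 20.1559 = 2.96693

2.97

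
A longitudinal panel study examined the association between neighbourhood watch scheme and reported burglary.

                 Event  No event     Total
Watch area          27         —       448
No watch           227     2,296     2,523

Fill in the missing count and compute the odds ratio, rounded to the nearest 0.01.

The missing cell is in the exposed row: 448 − 27 = 421.
So a = 27, b = 421, c = 227, d = 2296.
OR = (a·d)/(b·c) = (27 × 2296) / (421 × 227) = 61992 / 95567 = 0.64868

0.65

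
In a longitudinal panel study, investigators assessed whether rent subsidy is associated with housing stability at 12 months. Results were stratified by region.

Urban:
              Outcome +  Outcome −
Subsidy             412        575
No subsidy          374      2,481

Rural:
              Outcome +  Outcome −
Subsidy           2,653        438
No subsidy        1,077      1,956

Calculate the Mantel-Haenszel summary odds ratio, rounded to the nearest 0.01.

OR_MH = Σ(aᵢdᵢ/nᵢ) / Σ(bᵢcᵢ/nᵢ), where nᵢ is the stratum total.
Stratum 1 (Urban): n = 3842; a·d/n = 412·2481/3842 = 266.0521; b·c/n = 575·374/3842 = 55.9735
Stratum 2 (Rural): n = 6124; a·d/n = 2653·1956/6124 = 847.3658; b·c/n = 438·1077/6124 = 77.0291
OR_MH = (266.0521 + 847.3658) / (55.9735 + 77.0291) = 1113.4178 / 133.0025 = 8.37140

8.37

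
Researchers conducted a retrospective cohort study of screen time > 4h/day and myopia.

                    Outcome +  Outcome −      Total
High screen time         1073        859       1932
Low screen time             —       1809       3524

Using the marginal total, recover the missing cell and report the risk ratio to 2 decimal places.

The missing cell is in the unexposed row: 3524 − 1809 = 1715.
So a = 1073, b = 859, c = 1715, d = 1809.
RR = [a/(a+b)] / [c/(c+d)] = (1073/1932) / (1715/3524) = 0.55538/0.48666 = 1.14121

1.14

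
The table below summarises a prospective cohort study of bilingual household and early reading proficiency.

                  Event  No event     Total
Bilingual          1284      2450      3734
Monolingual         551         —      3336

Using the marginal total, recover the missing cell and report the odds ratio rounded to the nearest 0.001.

2.649

The missing cell is in the unexposed row: 3336 − 551 = 2785.
So a = 1284, b = 2450, c = 551, d = 2785.
OR = (a·d)/(b·c) = (1284 × 2785) / (2450 × 551) = 3575940 / 1349950 = 2.64894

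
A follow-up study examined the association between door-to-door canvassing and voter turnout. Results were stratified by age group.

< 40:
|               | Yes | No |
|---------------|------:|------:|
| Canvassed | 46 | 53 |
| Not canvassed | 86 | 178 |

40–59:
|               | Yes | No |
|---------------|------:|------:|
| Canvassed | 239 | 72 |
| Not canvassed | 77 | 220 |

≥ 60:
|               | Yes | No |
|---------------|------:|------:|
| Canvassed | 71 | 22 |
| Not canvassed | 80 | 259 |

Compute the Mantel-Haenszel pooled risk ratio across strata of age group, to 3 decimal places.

RR_MH = Σ(aᵢ·n₀ᵢ/nᵢ) / Σ(cᵢ·n₁ᵢ/nᵢ), with n₁ᵢ = aᵢ+bᵢ (exposed), n₀ᵢ = cᵢ+dᵢ (unexposed), nᵢ = n₁ᵢ+n₀ᵢ.
Stratum 1 (< 40): n₁ = 99, n₀ = 264, n = 363; a·n₀/n = 46·264/363 = 33.4545; c·n₁/n = 86·99/363 = 23.4545
Stratum 2 (40–59): n₁ = 311, n₀ = 297, n = 608; a·n₀/n = 239·297/608 = 116.7484; c·n₁/n = 77·311/608 = 39.3865
Stratum 3 (≥ 60): n₁ = 93, n₀ = 339, n = 432; a·n₀/n = 71·339/432 = 55.7153; c·n₁/n = 80·93/432 = 17.2222
RR_MH = (33.4545 + 116.7484 + 55.7153) / (23.4545 + 39.3865 + 17.2222) = 205.9182 / 80.0633 = 2.57194

2.572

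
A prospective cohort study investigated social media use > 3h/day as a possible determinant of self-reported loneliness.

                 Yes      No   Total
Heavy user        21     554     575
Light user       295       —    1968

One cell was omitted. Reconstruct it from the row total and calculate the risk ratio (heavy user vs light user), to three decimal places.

0.244

The missing cell is in the unexposed row: 1968 − 295 = 1673.
So a = 21, b = 554, c = 295, d = 1673.
RR = [a/(a+b)] / [c/(c+d)] = (21/575) / (295/1968) = 0.03652/0.14990 = 0.24364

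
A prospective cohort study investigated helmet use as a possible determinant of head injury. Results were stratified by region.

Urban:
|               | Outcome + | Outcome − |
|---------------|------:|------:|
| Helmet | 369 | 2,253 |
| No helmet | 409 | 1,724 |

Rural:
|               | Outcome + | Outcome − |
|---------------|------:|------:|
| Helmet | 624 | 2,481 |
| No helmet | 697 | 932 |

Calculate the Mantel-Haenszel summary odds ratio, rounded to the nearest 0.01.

0.46

OR_MH = Σ(aᵢdᵢ/nᵢ) / Σ(bᵢcᵢ/nᵢ), where nᵢ is the stratum total.
Stratum 1 (Urban): n = 4755; a·d/n = 369·1724/4755 = 133.7868; b·c/n = 2253·409/4755 = 193.7912
Stratum 2 (Rural): n = 4734; a·d/n = 624·932/4734 = 122.8492; b·c/n = 2481·697/4734 = 365.2845
OR_MH = (133.7868 + 122.8492) / (193.7912 + 365.2845) = 256.6359 / 559.0757 = 0.45904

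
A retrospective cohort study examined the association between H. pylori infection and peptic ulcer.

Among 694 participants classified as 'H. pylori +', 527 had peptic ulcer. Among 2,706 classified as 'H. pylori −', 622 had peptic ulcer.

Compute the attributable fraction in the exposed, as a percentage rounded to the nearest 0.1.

69.7

From the description: a = 527, b = 167, c = 622, d = 2084.
Risk in exposed = 527/694 = 0.75937; risk in unexposed = 622/2706 = 0.22986.
RR = 0.75937/0.22986 = 3.30361
AR% = (RR − 1)/RR × 100 = (3.30361 − 1)/3.30361 × 100 = 69.7301%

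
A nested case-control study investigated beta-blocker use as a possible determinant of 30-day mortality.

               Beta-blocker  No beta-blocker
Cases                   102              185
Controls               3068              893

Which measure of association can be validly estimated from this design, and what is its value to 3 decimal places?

0.160

Reading the table with exposure as columns: a = 102 (Beta-blocker, case), b = 3068 (Beta-blocker, non-case), c = 185 (No beta-blocker, case), d = 893.
This is a nested case-control study: participants were sampled on outcome status, so risks in the source population cannot be estimated directly — relative risk is not valid here. The odds ratio is the appropriate measure.
OR = (a·d)/(b·c) = (102 × 893) / (3068 × 185) = 91086 / 567580 = 0.16048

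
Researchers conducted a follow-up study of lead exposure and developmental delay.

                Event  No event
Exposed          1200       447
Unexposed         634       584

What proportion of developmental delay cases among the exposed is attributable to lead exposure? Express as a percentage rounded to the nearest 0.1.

Cells: a = 1200, b = 447, c = 634, d = 584.
Risk in exposed = 1200/1647 = 0.72860; risk in unexposed = 634/1218 = 0.52053.
RR = 0.72860/0.52053 = 1.39973
AR% = (RR − 1)/RR × 100 = (1.39973 − 1)/1.39973 × 100 = 28.5579%

28.6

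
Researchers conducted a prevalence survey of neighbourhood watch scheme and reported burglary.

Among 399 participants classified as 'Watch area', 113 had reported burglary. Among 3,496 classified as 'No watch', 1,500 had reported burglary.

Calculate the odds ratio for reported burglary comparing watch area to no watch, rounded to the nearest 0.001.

From the description: a = 113, b = 286, c = 1500, d = 1996.
OR = (a·d)/(b·c) = (113 × 1996) / (286 × 1500) = 225548 / 429000 = 0.52575
Exposure is associated with lower odds of reported burglary (OR = 0.53 < 1).

0.526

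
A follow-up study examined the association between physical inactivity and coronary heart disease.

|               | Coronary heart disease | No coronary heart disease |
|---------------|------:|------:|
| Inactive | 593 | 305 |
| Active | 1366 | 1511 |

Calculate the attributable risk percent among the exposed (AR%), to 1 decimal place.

Cells: a = 593, b = 305, c = 1366, d = 1511.
Risk in exposed = 593/898 = 0.66036; risk in unexposed = 1366/2877 = 0.47480.
RR = 0.66036/0.47480 = 1.39081
AR% = (RR − 1)/RR × 100 = (1.39081 − 1)/1.39081 × 100 = 28.0994%

28.1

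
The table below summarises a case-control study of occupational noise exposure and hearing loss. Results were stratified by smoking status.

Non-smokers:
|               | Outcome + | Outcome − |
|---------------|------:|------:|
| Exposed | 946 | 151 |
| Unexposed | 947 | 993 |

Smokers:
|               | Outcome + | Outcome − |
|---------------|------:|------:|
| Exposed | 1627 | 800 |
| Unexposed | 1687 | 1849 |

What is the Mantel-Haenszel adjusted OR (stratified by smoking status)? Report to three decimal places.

OR_MH = Σ(aᵢdᵢ/nᵢ) / Σ(bᵢcᵢ/nᵢ), where nᵢ is the stratum total.
Stratum 1 (Non-smokers): n = 3037; a·d/n = 946·993/3037 = 309.3112; b·c/n = 151·947/3037 = 47.0850
Stratum 2 (Smokers): n = 5963; a·d/n = 1627·1849/5963 = 504.4982; b·c/n = 800·1687/5963 = 226.3290
OR_MH = (309.3112 + 504.4982) / (47.0850 + 226.3290) = 813.8094 / 273.4140 = 2.97647

2.976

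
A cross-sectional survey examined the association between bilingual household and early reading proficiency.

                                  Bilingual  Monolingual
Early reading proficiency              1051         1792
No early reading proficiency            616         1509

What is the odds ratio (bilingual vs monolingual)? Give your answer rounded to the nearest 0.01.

1.44

Reading the table with exposure as columns: a = 1051 (Bilingual, case), b = 616 (Bilingual, non-case), c = 1792 (Monolingual, case), d = 1509.
OR = (a·d)/(b·c) = (1051 × 1509) / (616 × 1792) = 1585959 / 1103872 = 1.43672
The odds of early reading proficiency are about 1.44 times as high in the bilingual group.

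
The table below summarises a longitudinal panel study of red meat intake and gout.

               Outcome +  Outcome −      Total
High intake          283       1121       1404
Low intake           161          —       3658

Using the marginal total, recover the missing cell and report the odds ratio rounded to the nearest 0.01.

The missing cell is in the unexposed row: 3658 − 161 = 3497.
So a = 283, b = 1121, c = 161, d = 3497.
OR = (a·d)/(b·c) = (283 × 3497) / (1121 × 161) = 989651 / 180481 = 5.48341

5.48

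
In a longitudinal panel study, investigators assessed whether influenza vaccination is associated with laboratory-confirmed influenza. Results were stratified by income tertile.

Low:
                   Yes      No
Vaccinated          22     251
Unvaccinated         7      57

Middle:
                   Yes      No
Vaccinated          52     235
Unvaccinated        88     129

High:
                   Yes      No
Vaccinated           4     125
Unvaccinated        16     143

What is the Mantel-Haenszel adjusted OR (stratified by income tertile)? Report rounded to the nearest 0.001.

OR_MH = Σ(aᵢdᵢ/nᵢ) / Σ(bᵢcᵢ/nᵢ), where nᵢ is the stratum total.
Stratum 1 (Low): n = 337; a·d/n = 22·57/337 = 3.7211; b·c/n = 251·7/337 = 5.2136
Stratum 2 (Middle): n = 504; a·d/n = 52·129/504 = 13.3095; b·c/n = 235·88/504 = 41.0317
Stratum 3 (High): n = 288; a·d/n = 4·143/288 = 1.9861; b·c/n = 125·16/288 = 6.9444
OR_MH = (3.7211 + 13.3095 + 1.9861) / (5.2136 + 41.0317 + 6.9444) = 19.0167 / 53.1898 = 0.35753

0.358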